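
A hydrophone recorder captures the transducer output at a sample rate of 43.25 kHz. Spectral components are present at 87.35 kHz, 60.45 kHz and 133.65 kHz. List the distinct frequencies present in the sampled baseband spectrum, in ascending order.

0.85 kHz, 3.9 kHz, 17.2 kHz

fs/2 = 21.625 kHz.
87.35 kHz mod fs = 0.85 kHz.
0.85 kHz ≤ fs/2 = 21.625 kHz, appears at 0.85 kHz.
60.45 kHz mod fs = 17.2 kHz.
17.2 kHz ≤ fs/2 = 21.625 kHz, appears at 17.2 kHz.
133.65 kHz mod fs = 3.9 kHz.
3.9 kHz ≤ fs/2 = 21.625 kHz, appears at 3.9 kHz.
Distinct values: {0.85 kHz, 3.9 kHz, 17.2 kHz}.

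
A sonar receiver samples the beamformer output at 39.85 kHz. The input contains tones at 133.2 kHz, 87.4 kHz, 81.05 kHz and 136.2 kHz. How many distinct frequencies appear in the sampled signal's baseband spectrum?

4

fs/2 = 19.925 kHz.
133.2 kHz mod fs = 13.65 kHz.
13.65 kHz ≤ fs/2 = 19.925 kHz, appears at 13.65 kHz.
87.4 kHz mod fs = 7.7 kHz.
7.7 kHz ≤ fs/2 = 19.925 kHz, appears at 7.7 kHz.
81.05 kHz mod fs = 1.35 kHz.
1.35 kHz ≤ fs/2 = 19.925 kHz, appears at 1.35 kHz.
136.2 kHz mod fs = 16.65 kHz.
16.65 kHz ≤ fs/2 = 19.925 kHz, appears at 16.65 kHz.
Distinct values: {1.35 kHz, 7.7 kHz, 13.65 kHz, 16.65 kHz} → 4.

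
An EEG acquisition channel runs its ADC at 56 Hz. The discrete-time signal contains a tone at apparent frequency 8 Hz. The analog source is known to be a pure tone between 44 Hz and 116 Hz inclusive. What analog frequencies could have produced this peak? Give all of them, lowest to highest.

48 Hz, 64 Hz, 104 Hz

Frequencies that alias to 8 Hz are k·fs ± 8 Hz for integer k ≥ 0.
k=0: 8 Hz.
k=1: 48 Hz, 64 Hz.
k=2: 104 Hz, 120 Hz.
k=3: 160 Hz, 176 Hz.
Within [44 Hz, 116 Hz]: 48 Hz, 64 Hz, 104 Hz.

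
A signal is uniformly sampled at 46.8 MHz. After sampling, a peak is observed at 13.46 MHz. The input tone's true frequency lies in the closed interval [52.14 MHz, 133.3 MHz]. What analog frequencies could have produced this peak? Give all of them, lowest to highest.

60.26 MHz, 80.14 MHz, 107.06 MHz, 126.94 MHz

Frequencies that alias to 13.46 MHz are k·fs ± 13.46 MHz for integer k ≥ 0.
k=0: 13.46 MHz.
k=1: 33.34 MHz, 60.26 MHz.
k=2: 80.14 MHz, 107.06 MHz.
k=3: 126.94 MHz, 153.86 MHz.
k=4: 173.74 MHz, 200.66 MHz.
Within [52.14 MHz, 133.3 MHz]: 60.26 MHz, 80.14 MHz, 107.06 MHz, 126.94 MHz.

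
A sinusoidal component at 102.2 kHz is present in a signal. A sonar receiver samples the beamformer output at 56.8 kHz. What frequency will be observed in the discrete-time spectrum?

102.2 kHz mod fs = 45.4 kHz.
45.4 kHz > fs/2 = 28.4 kHz, folds to fs − 45.4 kHz = 11.4 kHz.

11.4 kHz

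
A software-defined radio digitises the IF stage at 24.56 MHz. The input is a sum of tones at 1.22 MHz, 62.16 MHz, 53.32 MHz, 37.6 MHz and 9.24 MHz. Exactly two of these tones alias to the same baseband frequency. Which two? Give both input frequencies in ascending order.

37.6 MHz, 62.16 MHz

fs/2 = 12.28 MHz.
1.22 MHz ≤ fs/2 = 12.28 MHz, passes unchanged.
62.16 MHz mod fs = 13.04 MHz.
13.04 MHz > fs/2 = 12.28 MHz, folds to fs − 13.04 MHz = 11.52 MHz.
53.32 MHz mod fs = 4.2 MHz.
4.2 MHz ≤ fs/2 = 12.28 MHz, appears at 4.2 MHz.
37.6 MHz mod fs = 13.04 MHz.
13.04 MHz > fs/2 = 12.28 MHz, folds to fs − 13.04 MHz = 11.52 MHz.
9.24 MHz ≤ fs/2 = 12.28 MHz, passes unchanged.
37.6 MHz and 62.16 MHz both map to 11.52 MHz.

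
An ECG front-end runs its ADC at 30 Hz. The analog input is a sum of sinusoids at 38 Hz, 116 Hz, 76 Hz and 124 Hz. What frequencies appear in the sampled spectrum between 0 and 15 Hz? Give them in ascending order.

4 Hz, 8 Hz, 14 Hz

fs/2 = 15 Hz.
38 Hz mod fs = 8 Hz.
8 Hz ≤ fs/2 = 15 Hz, appears at 8 Hz.
116 Hz mod fs = 26 Hz.
26 Hz > fs/2 = 15 Hz, folds to fs − 26 Hz = 4 Hz.
76 Hz mod fs = 16 Hz.
16 Hz > fs/2 = 15 Hz, folds to fs − 16 Hz = 14 Hz.
124 Hz mod fs = 4 Hz.
4 Hz ≤ fs/2 = 15 Hz, appears at 4 Hz.
Distinct values: {4 Hz, 8 Hz, 14 Hz}.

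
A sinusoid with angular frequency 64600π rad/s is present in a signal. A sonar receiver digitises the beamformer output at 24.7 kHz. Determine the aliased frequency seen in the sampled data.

ω = 64600π rad/s → f = ω/(2π) = 32300 Hz = 32.3 kHz.
32.3 kHz mod fs = 7.6 kHz.
7.6 kHz ≤ fs/2 = 12.35 kHz, appears at 7.6 kHz.

7.6 kHz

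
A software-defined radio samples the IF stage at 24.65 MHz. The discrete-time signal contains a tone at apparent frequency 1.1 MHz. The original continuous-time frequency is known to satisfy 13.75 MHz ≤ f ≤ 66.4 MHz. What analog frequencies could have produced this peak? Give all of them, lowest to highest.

23.55 MHz, 25.75 MHz, 48.2 MHz, 50.4 MHz

Frequencies that alias to 1.1 MHz are k·fs ± 1.1 MHz for integer k ≥ 0.
k=0: 1.1 MHz.
k=1: 23.55 MHz, 25.75 MHz.
k=2: 48.2 MHz, 50.4 MHz.
k=3: 72.85 MHz, 75.05 MHz.
Within [13.75 MHz, 66.4 MHz]: 23.55 MHz, 25.75 MHz, 48.2 MHz, 50.4 MHz.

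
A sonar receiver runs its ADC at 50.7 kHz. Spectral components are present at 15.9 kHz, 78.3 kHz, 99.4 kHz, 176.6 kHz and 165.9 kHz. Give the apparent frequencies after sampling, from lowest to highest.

2 kHz, 13.8 kHz, 15.9 kHz, 23.1 kHz, 24.5 kHz

fs/2 = 25.35 kHz.
15.9 kHz ≤ fs/2 = 25.35 kHz, passes unchanged.
78.3 kHz mod fs = 27.6 kHz.
27.6 kHz > fs/2 = 25.35 kHz, folds to fs − 27.6 kHz = 23.1 kHz.
99.4 kHz mod fs = 48.7 kHz.
48.7 kHz > fs/2 = 25.35 kHz, folds to fs − 48.7 kHz = 2 kHz.
176.6 kHz mod fs = 24.5 kHz.
24.5 kHz ≤ fs/2 = 25.35 kHz, appears at 24.5 kHz.
165.9 kHz mod fs = 13.8 kHz.
13.8 kHz ≤ fs/2 = 25.35 kHz, appears at 13.8 kHz.
Distinct values: {2 kHz, 13.8 kHz, 15.9 kHz, 23.1 kHz, 24.5 kHz}.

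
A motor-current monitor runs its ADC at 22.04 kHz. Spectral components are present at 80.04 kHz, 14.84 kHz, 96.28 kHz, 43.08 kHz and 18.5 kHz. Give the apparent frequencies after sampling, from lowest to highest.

fs/2 = 11.02 kHz.
80.04 kHz mod fs = 13.92 kHz.
13.92 kHz > fs/2 = 11.02 kHz, folds to fs − 13.92 kHz = 8.12 kHz.
14.84 kHz > fs/2 = 11.02 kHz, folds to fs − 14.84 kHz = 7.2 kHz.
96.28 kHz mod fs = 8.12 kHz.
8.12 kHz ≤ fs/2 = 11.02 kHz, appears at 8.12 kHz.
43.08 kHz mod fs = 21.04 kHz.
21.04 kHz > fs/2 = 11.02 kHz, folds to fs − 21.04 kHz = 1 kHz.
18.5 kHz > fs/2 = 11.02 kHz, folds to fs − 18.5 kHz = 3.54 kHz.
Distinct values: {1 kHz, 3.54 kHz, 7.2 kHz, 8.12 kHz}.

1 kHz, 3.54 kHz, 7.2 kHz, 8.12 kHz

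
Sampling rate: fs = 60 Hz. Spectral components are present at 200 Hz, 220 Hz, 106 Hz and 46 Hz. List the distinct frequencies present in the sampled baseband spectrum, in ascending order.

fs/2 = 30 Hz.
200 Hz mod fs = 20 Hz.
20 Hz ≤ fs/2 = 30 Hz, appears at 20 Hz.
220 Hz mod fs = 40 Hz.
40 Hz > fs/2 = 30 Hz, folds to fs − 40 Hz = 20 Hz.
106 Hz mod fs = 46 Hz.
46 Hz > fs/2 = 30 Hz, folds to fs − 46 Hz = 14 Hz.
46 Hz > fs/2 = 30 Hz, folds to fs − 46 Hz = 14 Hz.
Distinct values: {14 Hz, 20 Hz}.

14 Hz, 20 Hz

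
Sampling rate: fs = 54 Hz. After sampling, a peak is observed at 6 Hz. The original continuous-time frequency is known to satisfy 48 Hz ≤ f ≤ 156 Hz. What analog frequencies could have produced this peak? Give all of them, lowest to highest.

48 Hz, 60 Hz, 102 Hz, 114 Hz, 156 Hz

Frequencies that alias to 6 Hz are k·fs ± 6 Hz for integer k ≥ 0.
k=0: 6 Hz.
k=1: 48 Hz, 60 Hz.
k=2: 102 Hz, 114 Hz.
k=3: 156 Hz, 168 Hz.
k=4: 210 Hz, 222 Hz.
Within [48 Hz, 156 Hz]: 48 Hz, 60 Hz, 102 Hz, 114 Hz, 156 Hz.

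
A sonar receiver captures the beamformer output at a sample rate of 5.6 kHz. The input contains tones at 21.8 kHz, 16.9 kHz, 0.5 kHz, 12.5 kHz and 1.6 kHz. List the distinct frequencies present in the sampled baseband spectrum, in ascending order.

fs/2 = 2.8 kHz.
21.8 kHz mod fs = 5 kHz.
5 kHz > fs/2 = 2.8 kHz, folds to fs − 5 kHz = 0.6 kHz.
16.9 kHz mod fs = 0.1 kHz.
0.1 kHz ≤ fs/2 = 2.8 kHz, appears at 0.1 kHz.
0.5 kHz ≤ fs/2 = 2.8 kHz, passes unchanged.
12.5 kHz mod fs = 1.3 kHz.
1.3 kHz ≤ fs/2 = 2.8 kHz, appears at 1.3 kHz.
1.6 kHz ≤ fs/2 = 2.8 kHz, passes unchanged.
Distinct values: {0.1 kHz, 0.5 kHz, 0.6 kHz, 1.3 kHz, 1.6 kHz}.

0.1 kHz, 0.5 kHz, 0.6 kHz, 1.3 kHz, 1.6 kHz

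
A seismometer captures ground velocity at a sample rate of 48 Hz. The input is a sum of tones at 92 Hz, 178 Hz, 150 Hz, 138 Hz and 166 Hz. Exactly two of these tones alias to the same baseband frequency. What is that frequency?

6 Hz

fs/2 = 24 Hz.
92 Hz mod fs = 44 Hz.
44 Hz > fs/2 = 24 Hz, folds to fs − 44 Hz = 4 Hz.
178 Hz mod fs = 34 Hz.
34 Hz > fs/2 = 24 Hz, folds to fs − 34 Hz = 14 Hz.
150 Hz mod fs = 6 Hz.
6 Hz ≤ fs/2 = 24 Hz, appears at 6 Hz.
138 Hz mod fs = 42 Hz.
42 Hz > fs/2 = 24 Hz, folds to fs − 42 Hz = 6 Hz.
166 Hz mod fs = 22 Hz.
22 Hz ≤ fs/2 = 24 Hz, appears at 22 Hz.
138 Hz and 150 Hz both map to 6 Hz.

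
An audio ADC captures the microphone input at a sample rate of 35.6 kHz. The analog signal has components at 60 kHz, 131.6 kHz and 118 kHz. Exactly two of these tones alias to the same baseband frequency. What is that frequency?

11.2 kHz

fs/2 = 17.8 kHz.
60 kHz mod fs = 24.4 kHz.
24.4 kHz > fs/2 = 17.8 kHz, folds to fs − 24.4 kHz = 11.2 kHz.
131.6 kHz mod fs = 24.8 kHz.
24.8 kHz > fs/2 = 17.8 kHz, folds to fs − 24.8 kHz = 10.8 kHz.
118 kHz mod fs = 11.2 kHz.
11.2 kHz ≤ fs/2 = 17.8 kHz, appears at 11.2 kHz.
60 kHz and 118 kHz both map to 11.2 kHz.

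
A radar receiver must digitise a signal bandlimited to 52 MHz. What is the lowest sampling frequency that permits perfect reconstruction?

104 MHz

Nyquist rate = 2 × 52 MHz = 104 MHz.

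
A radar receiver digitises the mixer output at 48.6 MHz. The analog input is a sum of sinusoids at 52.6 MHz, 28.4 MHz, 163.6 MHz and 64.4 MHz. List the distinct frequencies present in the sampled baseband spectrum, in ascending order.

4 MHz, 15.8 MHz, 17.8 MHz, 20.2 MHz

fs/2 = 24.3 MHz.
52.6 MHz mod fs = 4 MHz.
4 MHz ≤ fs/2 = 24.3 MHz, appears at 4 MHz.
28.4 MHz > fs/2 = 24.3 MHz, folds to fs − 28.4 MHz = 20.2 MHz.
163.6 MHz mod fs = 17.8 MHz.
17.8 MHz ≤ fs/2 = 24.3 MHz, appears at 17.8 MHz.
64.4 MHz mod fs = 15.8 MHz.
15.8 MHz ≤ fs/2 = 24.3 MHz, appears at 15.8 MHz.
Distinct values: {4 MHz, 15.8 MHz, 17.8 MHz, 20.2 MHz}.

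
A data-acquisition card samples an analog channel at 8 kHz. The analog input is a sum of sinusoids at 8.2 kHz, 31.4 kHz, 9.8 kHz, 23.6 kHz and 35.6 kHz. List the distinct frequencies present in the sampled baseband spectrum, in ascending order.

fs/2 = 4 kHz.
8.2 kHz mod fs = 0.2 kHz.
0.2 kHz ≤ fs/2 = 4 kHz, appears at 0.2 kHz.
31.4 kHz mod fs = 7.4 kHz.
7.4 kHz > fs/2 = 4 kHz, folds to fs − 7.4 kHz = 0.6 kHz.
9.8 kHz mod fs = 1.8 kHz.
1.8 kHz ≤ fs/2 = 4 kHz, appears at 1.8 kHz.
23.6 kHz mod fs = 7.6 kHz.
7.6 kHz > fs/2 = 4 kHz, folds to fs − 7.6 kHz = 0.4 kHz.
35.6 kHz mod fs = 3.6 kHz.
3.6 kHz ≤ fs/2 = 4 kHz, appears at 3.6 kHz.
Distinct values: {0.2 kHz, 0.4 kHz, 0.6 kHz, 1.8 kHz, 3.6 kHz}.

0.2 kHz, 0.4 kHz, 0.6 kHz, 1.8 kHz, 3.6 kHz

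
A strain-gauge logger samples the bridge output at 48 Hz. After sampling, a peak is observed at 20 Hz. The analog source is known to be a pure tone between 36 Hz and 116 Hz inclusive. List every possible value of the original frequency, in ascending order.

68 Hz, 76 Hz, 116 Hz

Frequencies that alias to 20 Hz are k·fs ± 20 Hz for integer k ≥ 0.
k=0: 20 Hz.
k=1: 28 Hz, 68 Hz.
k=2: 76 Hz, 116 Hz.
k=3: 124 Hz, 164 Hz.
Within [36 Hz, 116 Hz]: 68 Hz, 76 Hz, 116 Hz.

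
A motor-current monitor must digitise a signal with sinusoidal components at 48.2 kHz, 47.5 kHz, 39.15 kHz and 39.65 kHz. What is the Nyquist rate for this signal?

96.4 kHz

Highest-frequency component: 48.2 kHz.
Nyquist rate = 2 × 48.2 kHz = 96.4 kHz.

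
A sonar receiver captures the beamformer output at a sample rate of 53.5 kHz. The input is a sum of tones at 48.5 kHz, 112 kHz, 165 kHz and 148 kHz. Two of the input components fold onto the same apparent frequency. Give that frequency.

fs/2 = 26.75 kHz.
48.5 kHz > fs/2 = 26.75 kHz, folds to fs − 48.5 kHz = 5 kHz.
112 kHz mod fs = 5 kHz.
5 kHz ≤ fs/2 = 26.75 kHz, appears at 5 kHz.
165 kHz mod fs = 4.5 kHz.
4.5 kHz ≤ fs/2 = 26.75 kHz, appears at 4.5 kHz.
148 kHz mod fs = 41 kHz.
41 kHz > fs/2 = 26.75 kHz, folds to fs − 41 kHz = 12.5 kHz.
48.5 kHz and 112 kHz both map to 5 kHz.

5 kHz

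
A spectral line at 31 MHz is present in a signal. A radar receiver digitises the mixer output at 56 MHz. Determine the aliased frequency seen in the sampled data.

25 MHz

31 MHz > fs/2 = 28 MHz, folds to fs − 31 MHz = 25 MHz.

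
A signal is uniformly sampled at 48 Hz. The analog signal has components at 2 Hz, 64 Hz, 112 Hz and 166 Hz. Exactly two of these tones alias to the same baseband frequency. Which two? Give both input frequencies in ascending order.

64 Hz, 112 Hz

fs/2 = 24 Hz.
2 Hz ≤ fs/2 = 24 Hz, passes unchanged.
64 Hz mod fs = 16 Hz.
16 Hz ≤ fs/2 = 24 Hz, appears at 16 Hz.
112 Hz mod fs = 16 Hz.
16 Hz ≤ fs/2 = 24 Hz, appears at 16 Hz.
166 Hz mod fs = 22 Hz.
22 Hz ≤ fs/2 = 24 Hz, appears at 22 Hz.
64 Hz and 112 Hz both map to 16 Hz.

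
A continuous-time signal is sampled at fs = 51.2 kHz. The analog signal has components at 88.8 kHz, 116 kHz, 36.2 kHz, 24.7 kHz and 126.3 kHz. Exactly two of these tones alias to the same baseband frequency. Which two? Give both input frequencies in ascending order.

fs/2 = 25.6 kHz.
88.8 kHz mod fs = 37.6 kHz.
37.6 kHz > fs/2 = 25.6 kHz, folds to fs − 37.6 kHz = 13.6 kHz.
116 kHz mod fs = 13.6 kHz.
13.6 kHz ≤ fs/2 = 25.6 kHz, appears at 13.6 kHz.
36.2 kHz > fs/2 = 25.6 kHz, folds to fs − 36.2 kHz = 15 kHz.
24.7 kHz ≤ fs/2 = 25.6 kHz, passes unchanged.
126.3 kHz mod fs = 23.9 kHz.
23.9 kHz ≤ fs/2 = 25.6 kHz, appears at 23.9 kHz.
88.8 kHz and 116 kHz both map to 13.6 kHz.

88.8 kHz, 116 kHz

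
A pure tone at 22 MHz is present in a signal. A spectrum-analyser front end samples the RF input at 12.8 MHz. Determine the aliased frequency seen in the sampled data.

3.6 MHz

22 MHz mod fs = 9.2 MHz.
9.2 MHz > fs/2 = 6.4 MHz, folds to fs − 9.2 MHz = 3.6 MHz.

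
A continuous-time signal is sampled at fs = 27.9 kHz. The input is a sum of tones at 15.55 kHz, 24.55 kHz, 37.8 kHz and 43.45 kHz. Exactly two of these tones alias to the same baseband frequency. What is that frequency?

fs/2 = 13.95 kHz.
15.55 kHz > fs/2 = 13.95 kHz, folds to fs − 15.55 kHz = 12.35 kHz.
24.55 kHz > fs/2 = 13.95 kHz, folds to fs − 24.55 kHz = 3.35 kHz.
37.8 kHz mod fs = 9.9 kHz.
9.9 kHz ≤ fs/2 = 13.95 kHz, appears at 9.9 kHz.
43.45 kHz mod fs = 15.55 kHz.
15.55 kHz > fs/2 = 13.95 kHz, folds to fs − 15.55 kHz = 12.35 kHz.
15.55 kHz and 43.45 kHz both map to 12.35 kHz.

12.35 kHz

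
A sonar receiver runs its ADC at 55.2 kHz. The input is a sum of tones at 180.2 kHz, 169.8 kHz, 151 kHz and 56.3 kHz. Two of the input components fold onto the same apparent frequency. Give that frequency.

fs/2 = 27.6 kHz.
180.2 kHz mod fs = 14.6 kHz.
14.6 kHz ≤ fs/2 = 27.6 kHz, appears at 14.6 kHz.
169.8 kHz mod fs = 4.2 kHz.
4.2 kHz ≤ fs/2 = 27.6 kHz, appears at 4.2 kHz.
151 kHz mod fs = 40.6 kHz.
40.6 kHz > fs/2 = 27.6 kHz, folds to fs − 40.6 kHz = 14.6 kHz.
56.3 kHz mod fs = 1.1 kHz.
1.1 kHz ≤ fs/2 = 27.6 kHz, appears at 1.1 kHz.
151 kHz and 180.2 kHz both map to 14.6 kHz.

14.6 kHz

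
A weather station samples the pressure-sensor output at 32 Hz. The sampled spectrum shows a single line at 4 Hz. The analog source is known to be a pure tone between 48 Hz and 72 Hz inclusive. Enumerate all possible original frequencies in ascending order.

60 Hz, 68 Hz

Frequencies that alias to 4 Hz are k·fs ± 4 Hz for integer k ≥ 0.
k=0: 4 Hz.
k=1: 28 Hz, 36 Hz.
k=2: 60 Hz, 68 Hz.
k=3: 92 Hz, 100 Hz.
Within [48 Hz, 72 Hz]: 60 Hz, 68 Hz.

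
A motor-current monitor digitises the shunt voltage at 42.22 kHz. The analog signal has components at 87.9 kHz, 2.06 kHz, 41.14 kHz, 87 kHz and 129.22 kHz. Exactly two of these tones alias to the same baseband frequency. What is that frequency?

fs/2 = 21.11 kHz.
87.9 kHz mod fs = 3.46 kHz.
3.46 kHz ≤ fs/2 = 21.11 kHz, appears at 3.46 kHz.
2.06 kHz ≤ fs/2 = 21.11 kHz, passes unchanged.
41.14 kHz > fs/2 = 21.11 kHz, folds to fs − 41.14 kHz = 1.08 kHz.
87 kHz mod fs = 2.56 kHz.
2.56 kHz ≤ fs/2 = 21.11 kHz, appears at 2.56 kHz.
129.22 kHz mod fs = 2.56 kHz.
2.56 kHz ≤ fs/2 = 21.11 kHz, appears at 2.56 kHz.
87 kHz and 129.22 kHz both map to 2.56 kHz.

2.56 kHz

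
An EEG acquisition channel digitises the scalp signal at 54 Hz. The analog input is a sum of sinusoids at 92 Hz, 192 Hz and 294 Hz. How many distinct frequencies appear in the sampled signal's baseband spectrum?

2

fs/2 = 27 Hz.
92 Hz mod fs = 38 Hz.
38 Hz > fs/2 = 27 Hz, folds to fs − 38 Hz = 16 Hz.
192 Hz mod fs = 30 Hz.
30 Hz > fs/2 = 27 Hz, folds to fs − 30 Hz = 24 Hz.
294 Hz mod fs = 24 Hz.
24 Hz ≤ fs/2 = 27 Hz, appears at 24 Hz.
Distinct values: {16 Hz, 24 Hz} → 2.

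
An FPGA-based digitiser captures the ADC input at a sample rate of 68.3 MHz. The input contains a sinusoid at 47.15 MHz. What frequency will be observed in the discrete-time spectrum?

47.15 MHz > fs/2 = 34.15 MHz, folds to fs − 47.15 MHz = 21.15 MHz.

21.15 MHz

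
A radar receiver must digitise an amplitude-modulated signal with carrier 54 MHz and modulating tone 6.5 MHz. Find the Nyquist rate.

121 MHz

AM sidebands sit at fc ± fm = 47.5 MHz and 60.5 MHz.
Highest-frequency component: 60.5 MHz.
Nyquist rate = 2 × 60.5 MHz = 121 MHz.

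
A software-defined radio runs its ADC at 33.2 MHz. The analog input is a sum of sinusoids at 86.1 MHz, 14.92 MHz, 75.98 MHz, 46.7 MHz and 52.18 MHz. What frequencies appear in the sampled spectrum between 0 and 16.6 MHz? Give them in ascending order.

9.58 MHz, 13.5 MHz, 14.22 MHz, 14.92 MHz

fs/2 = 16.6 MHz.
86.1 MHz mod fs = 19.7 MHz.
19.7 MHz > fs/2 = 16.6 MHz, folds to fs − 19.7 MHz = 13.5 MHz.
14.92 MHz ≤ fs/2 = 16.6 MHz, passes unchanged.
75.98 MHz mod fs = 9.58 MHz.
9.58 MHz ≤ fs/2 = 16.6 MHz, appears at 9.58 MHz.
46.7 MHz mod fs = 13.5 MHz.
13.5 MHz ≤ fs/2 = 16.6 MHz, appears at 13.5 MHz.
52.18 MHz mod fs = 18.98 MHz.
18.98 MHz > fs/2 = 16.6 MHz, folds to fs − 18.98 MHz = 14.22 MHz.
Distinct values: {9.58 MHz, 13.5 MHz, 14.22 MHz, 14.92 MHz}.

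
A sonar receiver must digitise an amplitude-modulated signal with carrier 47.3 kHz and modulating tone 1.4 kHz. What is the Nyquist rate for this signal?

97.4 kHz

AM sidebands sit at fc ± fm = 45.9 kHz and 48.7 kHz.
Highest-frequency component: 48.7 kHz.
Nyquist rate = 2 × 48.7 kHz = 97.4 kHz.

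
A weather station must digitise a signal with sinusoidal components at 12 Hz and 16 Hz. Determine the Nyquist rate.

32 Hz

Highest-frequency component: 16 Hz.
Nyquist rate = 2 × 16 Hz = 32 Hz.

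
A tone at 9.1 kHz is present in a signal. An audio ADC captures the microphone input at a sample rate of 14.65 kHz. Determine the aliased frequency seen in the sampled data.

5.55 kHz

9.1 kHz > fs/2 = 7.325 kHz, folds to fs − 9.1 kHz = 5.55 kHz.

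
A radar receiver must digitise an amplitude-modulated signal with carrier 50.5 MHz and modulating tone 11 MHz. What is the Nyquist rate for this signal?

123 MHz

AM sidebands sit at fc ± fm = 39.5 MHz and 61.5 MHz.
Highest-frequency component: 61.5 MHz.
Nyquist rate = 2 × 61.5 MHz = 123 MHz.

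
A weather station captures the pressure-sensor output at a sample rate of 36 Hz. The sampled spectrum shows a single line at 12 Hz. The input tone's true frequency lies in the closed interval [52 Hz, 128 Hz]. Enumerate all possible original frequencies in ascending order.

60 Hz, 84 Hz, 96 Hz, 120 Hz

Frequencies that alias to 12 Hz are k·fs ± 12 Hz for integer k ≥ 0.
k=0: 12 Hz.
k=1: 24 Hz, 48 Hz.
k=2: 60 Hz, 84 Hz.
k=3: 96 Hz, 120 Hz.
k=4: 132 Hz, 156 Hz.
Within [52 Hz, 128 Hz]: 60 Hz, 84 Hz, 96 Hz, 120 Hz.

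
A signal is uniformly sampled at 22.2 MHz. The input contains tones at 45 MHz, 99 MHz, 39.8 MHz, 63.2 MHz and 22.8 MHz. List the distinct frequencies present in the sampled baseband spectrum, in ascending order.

fs/2 = 11.1 MHz.
45 MHz mod fs = 0.6 MHz.
0.6 MHz ≤ fs/2 = 11.1 MHz, appears at 0.6 MHz.
99 MHz mod fs = 10.2 MHz.
10.2 MHz ≤ fs/2 = 11.1 MHz, appears at 10.2 MHz.
39.8 MHz mod fs = 17.6 MHz.
17.6 MHz > fs/2 = 11.1 MHz, folds to fs − 17.6 MHz = 4.6 MHz.
63.2 MHz mod fs = 18.8 MHz.
18.8 MHz > fs/2 = 11.1 MHz, folds to fs − 18.8 MHz = 3.4 MHz.
22.8 MHz mod fs = 0.6 MHz.
0.6 MHz ≤ fs/2 = 11.1 MHz, appears at 0.6 MHz.
Distinct values: {0.6 MHz, 3.4 MHz, 4.6 MHz, 10.2 MHz}.

0.6 MHz, 3.4 MHz, 4.6 MHz, 10.2 MHz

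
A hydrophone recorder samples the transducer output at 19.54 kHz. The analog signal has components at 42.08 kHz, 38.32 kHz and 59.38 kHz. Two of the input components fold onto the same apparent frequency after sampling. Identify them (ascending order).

fs/2 = 9.77 kHz.
42.08 kHz mod fs = 3 kHz.
3 kHz ≤ fs/2 = 9.77 kHz, appears at 3 kHz.
38.32 kHz mod fs = 18.78 kHz.
18.78 kHz > fs/2 = 9.77 kHz, folds to fs − 18.78 kHz = 0.76 kHz.
59.38 kHz mod fs = 0.76 kHz.
0.76 kHz ≤ fs/2 = 9.77 kHz, appears at 0.76 kHz.
38.32 kHz and 59.38 kHz both map to 0.76 kHz.

38.32 kHz, 59.38 kHz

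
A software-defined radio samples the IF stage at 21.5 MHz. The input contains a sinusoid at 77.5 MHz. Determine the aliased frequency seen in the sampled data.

77.5 MHz mod fs = 13 MHz.
13 MHz > fs/2 = 10.75 MHz, folds to fs − 13 MHz = 8.5 MHz.

8.5 MHz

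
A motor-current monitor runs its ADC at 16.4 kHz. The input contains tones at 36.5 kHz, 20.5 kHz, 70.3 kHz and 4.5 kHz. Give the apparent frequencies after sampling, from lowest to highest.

fs/2 = 8.2 kHz.
36.5 kHz mod fs = 3.7 kHz.
3.7 kHz ≤ fs/2 = 8.2 kHz, appears at 3.7 kHz.
20.5 kHz mod fs = 4.1 kHz.
4.1 kHz ≤ fs/2 = 8.2 kHz, appears at 4.1 kHz.
70.3 kHz mod fs = 4.7 kHz.
4.7 kHz ≤ fs/2 = 8.2 kHz, appears at 4.7 kHz.
4.5 kHz ≤ fs/2 = 8.2 kHz, passes unchanged.
Distinct values: {3.7 kHz, 4.1 kHz, 4.5 kHz, 4.7 kHz}.

3.7 kHz, 4.1 kHz, 4.5 kHz, 4.7 kHz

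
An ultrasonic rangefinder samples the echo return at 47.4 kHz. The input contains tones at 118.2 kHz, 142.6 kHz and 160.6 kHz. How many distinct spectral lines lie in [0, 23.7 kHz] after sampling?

fs/2 = 23.7 kHz.
118.2 kHz mod fs = 23.4 kHz.
23.4 kHz ≤ fs/2 = 23.7 kHz, appears at 23.4 kHz.
142.6 kHz mod fs = 0.4 kHz.
0.4 kHz ≤ fs/2 = 23.7 kHz, appears at 0.4 kHz.
160.6 kHz mod fs = 18.4 kHz.
18.4 kHz ≤ fs/2 = 23.7 kHz, appears at 18.4 kHz.
Distinct values: {0.4 kHz, 18.4 kHz, 23.4 kHz} → 3.

3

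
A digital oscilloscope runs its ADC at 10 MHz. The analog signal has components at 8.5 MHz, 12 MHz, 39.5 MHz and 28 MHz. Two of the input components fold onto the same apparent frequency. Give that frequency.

2 MHz

fs/2 = 5 MHz.
8.5 MHz > fs/2 = 5 MHz, folds to fs − 8.5 MHz = 1.5 MHz.
12 MHz mod fs = 2 MHz.
2 MHz ≤ fs/2 = 5 MHz, appears at 2 MHz.
39.5 MHz mod fs = 9.5 MHz.
9.5 MHz > fs/2 = 5 MHz, folds to fs − 9.5 MHz = 0.5 MHz.
28 MHz mod fs = 8 MHz.
8 MHz > fs/2 = 5 MHz, folds to fs − 8 MHz = 2 MHz.
12 MHz and 28 MHz both map to 2 MHz.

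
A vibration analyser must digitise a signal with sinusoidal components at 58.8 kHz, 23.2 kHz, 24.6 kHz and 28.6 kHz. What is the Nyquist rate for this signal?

Highest-frequency component: 58.8 kHz.
Nyquist rate = 2 × 58.8 kHz = 117.6 kHz.

117.6 kHz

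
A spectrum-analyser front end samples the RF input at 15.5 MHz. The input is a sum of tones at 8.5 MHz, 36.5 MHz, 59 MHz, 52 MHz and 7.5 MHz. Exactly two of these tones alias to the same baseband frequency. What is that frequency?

fs/2 = 7.75 MHz.
8.5 MHz > fs/2 = 7.75 MHz, folds to fs − 8.5 MHz = 7 MHz.
36.5 MHz mod fs = 5.5 MHz.
5.5 MHz ≤ fs/2 = 7.75 MHz, appears at 5.5 MHz.
59 MHz mod fs = 12.5 MHz.
12.5 MHz > fs/2 = 7.75 MHz, folds to fs − 12.5 MHz = 3 MHz.
52 MHz mod fs = 5.5 MHz.
5.5 MHz ≤ fs/2 = 7.75 MHz, appears at 5.5 MHz.
7.5 MHz ≤ fs/2 = 7.75 MHz, passes unchanged.
36.5 MHz and 52 MHz both map to 5.5 MHz.

5.5 MHz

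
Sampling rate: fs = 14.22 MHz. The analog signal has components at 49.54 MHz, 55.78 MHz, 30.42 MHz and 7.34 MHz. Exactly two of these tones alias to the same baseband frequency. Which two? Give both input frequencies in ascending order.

fs/2 = 7.11 MHz.
49.54 MHz mod fs = 6.88 MHz.
6.88 MHz ≤ fs/2 = 7.11 MHz, appears at 6.88 MHz.
55.78 MHz mod fs = 13.12 MHz.
13.12 MHz > fs/2 = 7.11 MHz, folds to fs − 13.12 MHz = 1.1 MHz.
30.42 MHz mod fs = 1.98 MHz.
1.98 MHz ≤ fs/2 = 7.11 MHz, appears at 1.98 MHz.
7.34 MHz > fs/2 = 7.11 MHz, folds to fs − 7.34 MHz = 6.88 MHz.
7.34 MHz and 49.54 MHz both map to 6.88 MHz.

7.34 MHz, 49.54 MHz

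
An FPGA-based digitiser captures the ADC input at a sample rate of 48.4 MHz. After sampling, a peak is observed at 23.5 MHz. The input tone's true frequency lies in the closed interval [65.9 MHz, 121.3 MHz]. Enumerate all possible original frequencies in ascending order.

71.9 MHz, 73.3 MHz, 120.3 MHz

Frequencies that alias to 23.5 MHz are k·fs ± 23.5 MHz for integer k ≥ 0.
k=0: 23.5 MHz.
k=1: 24.9 MHz, 71.9 MHz.
k=2: 73.3 MHz, 120.3 MHz.
k=3: 121.7 MHz, 168.7 MHz.
Within [65.9 MHz, 121.3 MHz]: 71.9 MHz, 73.3 MHz, 120.3 MHz.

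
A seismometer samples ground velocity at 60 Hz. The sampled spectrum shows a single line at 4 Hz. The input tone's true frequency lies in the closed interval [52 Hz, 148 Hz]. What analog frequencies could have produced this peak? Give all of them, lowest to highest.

Frequencies that alias to 4 Hz are k·fs ± 4 Hz for integer k ≥ 0.
k=0: 4 Hz.
k=1: 56 Hz, 64 Hz.
k=2: 116 Hz, 124 Hz.
k=3: 176 Hz, 184 Hz.
Within [52 Hz, 148 Hz]: 56 Hz, 64 Hz, 116 Hz, 124 Hz.

56 Hz, 64 Hz, 116 Hz, 124 Hz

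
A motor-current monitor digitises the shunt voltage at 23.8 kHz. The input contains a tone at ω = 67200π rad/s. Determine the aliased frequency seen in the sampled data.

ω = 67200π rad/s → f = ω/(2π) = 33600 Hz = 33.6 kHz.
33.6 kHz mod fs = 9.8 kHz.
9.8 kHz ≤ fs/2 = 11.9 kHz, appears at 9.8 kHz.

9.8 kHz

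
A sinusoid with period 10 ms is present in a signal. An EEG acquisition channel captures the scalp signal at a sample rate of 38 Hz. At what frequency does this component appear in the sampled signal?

T = 10 ms → f = 1/T = 100 Hz.
100 Hz mod fs = 24 Hz.
24 Hz > fs/2 = 19 Hz, folds to fs − 24 Hz = 14 Hz.

14 Hz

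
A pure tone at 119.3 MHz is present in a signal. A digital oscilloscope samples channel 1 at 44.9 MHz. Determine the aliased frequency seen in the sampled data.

119.3 MHz mod fs = 29.5 MHz.
29.5 MHz > fs/2 = 22.45 MHz, folds to fs − 29.5 MHz = 15.4 MHz.

15.4 MHz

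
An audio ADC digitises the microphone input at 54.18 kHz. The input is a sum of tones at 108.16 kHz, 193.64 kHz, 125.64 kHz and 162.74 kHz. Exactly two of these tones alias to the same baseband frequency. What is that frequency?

fs/2 = 27.09 kHz.
108.16 kHz mod fs = 53.98 kHz.
53.98 kHz > fs/2 = 27.09 kHz, folds to fs − 53.98 kHz = 0.2 kHz.
193.64 kHz mod fs = 31.1 kHz.
31.1 kHz > fs/2 = 27.09 kHz, folds to fs − 31.1 kHz = 23.08 kHz.
125.64 kHz mod fs = 17.28 kHz.
17.28 kHz ≤ fs/2 = 27.09 kHz, appears at 17.28 kHz.
162.74 kHz mod fs = 0.2 kHz.
0.2 kHz ≤ fs/2 = 27.09 kHz, appears at 0.2 kHz.
108.16 kHz and 162.74 kHz both map to 0.2 kHz.

0.2 kHz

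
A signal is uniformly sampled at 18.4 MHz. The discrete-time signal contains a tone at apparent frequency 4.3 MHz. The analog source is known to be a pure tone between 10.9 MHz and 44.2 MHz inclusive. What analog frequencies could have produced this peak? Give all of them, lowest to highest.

Frequencies that alias to 4.3 MHz are k·fs ± 4.3 MHz for integer k ≥ 0.
k=0: 4.3 MHz.
k=1: 14.1 MHz, 22.7 MHz.
k=2: 32.5 MHz, 41.1 MHz.
k=3: 50.9 MHz, 59.5 MHz.
Within [10.9 MHz, 44.2 MHz]: 14.1 MHz, 22.7 MHz, 32.5 MHz, 41.1 MHz.

14.1 MHz, 22.7 MHz, 32.5 MHz, 41.1 MHz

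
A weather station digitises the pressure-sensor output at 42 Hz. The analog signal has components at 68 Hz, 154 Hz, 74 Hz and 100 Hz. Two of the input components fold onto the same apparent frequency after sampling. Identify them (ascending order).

68 Hz, 100 Hz

fs/2 = 21 Hz.
68 Hz mod fs = 26 Hz.
26 Hz > fs/2 = 21 Hz, folds to fs − 26 Hz = 16 Hz.
154 Hz mod fs = 28 Hz.
28 Hz > fs/2 = 21 Hz, folds to fs − 28 Hz = 14 Hz.
74 Hz mod fs = 32 Hz.
32 Hz > fs/2 = 21 Hz, folds to fs − 32 Hz = 10 Hz.
100 Hz mod fs = 16 Hz.
16 Hz ≤ fs/2 = 21 Hz, appears at 16 Hz.
68 Hz and 100 Hz both map to 16 Hz.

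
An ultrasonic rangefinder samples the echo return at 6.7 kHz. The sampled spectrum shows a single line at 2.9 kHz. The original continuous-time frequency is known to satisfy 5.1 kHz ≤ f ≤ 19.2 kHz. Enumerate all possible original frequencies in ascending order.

Frequencies that alias to 2.9 kHz are k·fs ± 2.9 kHz for integer k ≥ 0.
k=0: 2.9 kHz.
k=1: 3.8 kHz, 9.6 kHz.
k=2: 10.5 kHz, 16.3 kHz.
k=3: 17.2 kHz, 23 kHz.
k=4: 23.9 kHz, 29.7 kHz.
Within [5.1 kHz, 19.2 kHz]: 9.6 kHz, 10.5 kHz, 16.3 kHz, 17.2 kHz.

9.6 kHz, 10.5 kHz, 16.3 kHz, 17.2 kHz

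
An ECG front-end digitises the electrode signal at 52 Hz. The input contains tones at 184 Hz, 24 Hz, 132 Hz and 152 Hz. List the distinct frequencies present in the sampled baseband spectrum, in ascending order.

fs/2 = 26 Hz.
184 Hz mod fs = 28 Hz.
28 Hz > fs/2 = 26 Hz, folds to fs − 28 Hz = 24 Hz.
24 Hz ≤ fs/2 = 26 Hz, passes unchanged.
132 Hz mod fs = 28 Hz.
28 Hz > fs/2 = 26 Hz, folds to fs − 28 Hz = 24 Hz.
152 Hz mod fs = 48 Hz.
48 Hz > fs/2 = 26 Hz, folds to fs − 48 Hz = 4 Hz.
Distinct values: {4 Hz, 24 Hz}.

4 Hz, 24 Hz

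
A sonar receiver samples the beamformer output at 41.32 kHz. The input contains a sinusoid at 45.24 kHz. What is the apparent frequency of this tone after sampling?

3.92 kHz

45.24 kHz mod fs = 3.92 kHz.
3.92 kHz ≤ fs/2 = 20.66 kHz, appears at 3.92 kHz.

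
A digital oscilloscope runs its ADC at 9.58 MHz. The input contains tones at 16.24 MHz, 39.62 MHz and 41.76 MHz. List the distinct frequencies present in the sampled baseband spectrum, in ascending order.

1.3 MHz, 2.92 MHz, 3.44 MHz

fs/2 = 4.79 MHz.
16.24 MHz mod fs = 6.66 MHz.
6.66 MHz > fs/2 = 4.79 MHz, folds to fs − 6.66 MHz = 2.92 MHz.
39.62 MHz mod fs = 1.3 MHz.
1.3 MHz ≤ fs/2 = 4.79 MHz, appears at 1.3 MHz.
41.76 MHz mod fs = 3.44 MHz.
3.44 MHz ≤ fs/2 = 4.79 MHz, appears at 3.44 MHz.
Distinct values: {1.3 MHz, 2.92 MHz, 3.44 MHz}.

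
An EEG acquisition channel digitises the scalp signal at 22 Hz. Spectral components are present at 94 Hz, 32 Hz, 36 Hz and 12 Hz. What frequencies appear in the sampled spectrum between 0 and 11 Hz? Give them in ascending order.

6 Hz, 8 Hz, 10 Hz

fs/2 = 11 Hz.
94 Hz mod fs = 6 Hz.
6 Hz ≤ fs/2 = 11 Hz, appears at 6 Hz.
32 Hz mod fs = 10 Hz.
10 Hz ≤ fs/2 = 11 Hz, appears at 10 Hz.
36 Hz mod fs = 14 Hz.
14 Hz > fs/2 = 11 Hz, folds to fs − 14 Hz = 8 Hz.
12 Hz > fs/2 = 11 Hz, folds to fs − 12 Hz = 10 Hz.
Distinct values: {6 Hz, 8 Hz, 10 Hz}.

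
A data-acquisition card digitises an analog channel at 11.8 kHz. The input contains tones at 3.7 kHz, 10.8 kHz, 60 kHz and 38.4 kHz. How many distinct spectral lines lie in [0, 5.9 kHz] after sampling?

3

fs/2 = 5.9 kHz.
3.7 kHz ≤ fs/2 = 5.9 kHz, passes unchanged.
10.8 kHz > fs/2 = 5.9 kHz, folds to fs − 10.8 kHz = 1 kHz.
60 kHz mod fs = 1 kHz.
1 kHz ≤ fs/2 = 5.9 kHz, appears at 1 kHz.
38.4 kHz mod fs = 3 kHz.
3 kHz ≤ fs/2 = 5.9 kHz, appears at 3 kHz.
Distinct values: {1 kHz, 3 kHz, 3.7 kHz} → 3.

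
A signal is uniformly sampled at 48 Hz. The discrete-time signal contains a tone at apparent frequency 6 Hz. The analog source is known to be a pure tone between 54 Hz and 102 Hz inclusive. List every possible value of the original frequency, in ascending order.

Frequencies that alias to 6 Hz are k·fs ± 6 Hz for integer k ≥ 0.
k=0: 6 Hz.
k=1: 42 Hz, 54 Hz.
k=2: 90 Hz, 102 Hz.
k=3: 138 Hz, 150 Hz.
Within [54 Hz, 102 Hz]: 54 Hz, 90 Hz, 102 Hz.

54 Hz, 90 Hz, 102 Hz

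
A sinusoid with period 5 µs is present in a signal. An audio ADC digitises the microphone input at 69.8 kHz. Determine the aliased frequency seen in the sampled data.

9.4 kHz

T = 5 µs → f = 1/T = 200 kHz.
200 kHz mod fs = 60.4 kHz.
60.4 kHz > fs/2 = 34.9 kHz, folds to fs − 60.4 kHz = 9.4 kHz.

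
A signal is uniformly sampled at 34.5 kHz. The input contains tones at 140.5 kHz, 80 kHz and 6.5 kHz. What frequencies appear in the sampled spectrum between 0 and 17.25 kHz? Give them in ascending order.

fs/2 = 17.25 kHz.
140.5 kHz mod fs = 2.5 kHz.
2.5 kHz ≤ fs/2 = 17.25 kHz, appears at 2.5 kHz.
80 kHz mod fs = 11 kHz.
11 kHz ≤ fs/2 = 17.25 kHz, appears at 11 kHz.
6.5 kHz ≤ fs/2 = 17.25 kHz, passes unchanged.
Distinct values: {2.5 kHz, 6.5 kHz, 11 kHz}.

2.5 kHz, 6.5 kHz, 11 kHz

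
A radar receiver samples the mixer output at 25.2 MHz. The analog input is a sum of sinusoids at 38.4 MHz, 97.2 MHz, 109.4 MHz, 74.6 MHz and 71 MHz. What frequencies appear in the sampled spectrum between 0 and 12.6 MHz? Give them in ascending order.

fs/2 = 12.6 MHz.
38.4 MHz mod fs = 13.2 MHz.
13.2 MHz > fs/2 = 12.6 MHz, folds to fs − 13.2 MHz = 12 MHz.
97.2 MHz mod fs = 21.6 MHz.
21.6 MHz > fs/2 = 12.6 MHz, folds to fs − 21.6 MHz = 3.6 MHz.
109.4 MHz mod fs = 8.6 MHz.
8.6 MHz ≤ fs/2 = 12.6 MHz, appears at 8.6 MHz.
74.6 MHz mod fs = 24.2 MHz.
24.2 MHz > fs/2 = 12.6 MHz, folds to fs − 24.2 MHz = 1 MHz.
71 MHz mod fs = 20.6 MHz.
20.6 MHz > fs/2 = 12.6 MHz, folds to fs − 20.6 MHz = 4.6 MHz.
Distinct values: {1 MHz, 3.6 MHz, 4.6 MHz, 8.6 MHz, 12 MHz}.

1 MHz, 3.6 MHz, 4.6 MHz, 8.6 MHz, 12 MHz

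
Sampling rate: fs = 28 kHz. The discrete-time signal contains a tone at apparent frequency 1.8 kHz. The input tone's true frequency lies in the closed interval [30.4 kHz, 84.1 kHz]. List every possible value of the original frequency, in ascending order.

Frequencies that alias to 1.8 kHz are k·fs ± 1.8 kHz for integer k ≥ 0.
k=0: 1.8 kHz.
k=1: 26.2 kHz, 29.8 kHz.
k=2: 54.2 kHz, 57.8 kHz.
k=3: 82.2 kHz, 85.8 kHz.
k=4: 110.2 kHz, 113.8 kHz.
Within [30.4 kHz, 84.1 kHz]: 54.2 kHz, 57.8 kHz, 82.2 kHz.

54.2 kHz, 57.8 kHz, 82.2 kHz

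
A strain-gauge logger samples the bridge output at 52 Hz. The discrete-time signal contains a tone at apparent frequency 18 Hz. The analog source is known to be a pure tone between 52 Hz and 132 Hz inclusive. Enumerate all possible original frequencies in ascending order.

Frequencies that alias to 18 Hz are k·fs ± 18 Hz for integer k ≥ 0.
k=0: 18 Hz.
k=1: 34 Hz, 70 Hz.
k=2: 86 Hz, 122 Hz.
k=3: 138 Hz, 174 Hz.
Within [52 Hz, 132 Hz]: 70 Hz, 86 Hz, 122 Hz.

70 Hz, 86 Hz, 122 Hz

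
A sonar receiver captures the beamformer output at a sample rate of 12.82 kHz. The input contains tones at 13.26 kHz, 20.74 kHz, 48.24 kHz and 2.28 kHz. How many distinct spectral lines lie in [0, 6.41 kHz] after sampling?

4

fs/2 = 6.41 kHz.
13.26 kHz mod fs = 0.44 kHz.
0.44 kHz ≤ fs/2 = 6.41 kHz, appears at 0.44 kHz.
20.74 kHz mod fs = 7.92 kHz.
7.92 kHz > fs/2 = 6.41 kHz, folds to fs − 7.92 kHz = 4.9 kHz.
48.24 kHz mod fs = 9.78 kHz.
9.78 kHz > fs/2 = 6.41 kHz, folds to fs − 9.78 kHz = 3.04 kHz.
2.28 kHz ≤ fs/2 = 6.41 kHz, passes unchanged.
Distinct values: {0.44 kHz, 2.28 kHz, 3.04 kHz, 4.9 kHz} → 4.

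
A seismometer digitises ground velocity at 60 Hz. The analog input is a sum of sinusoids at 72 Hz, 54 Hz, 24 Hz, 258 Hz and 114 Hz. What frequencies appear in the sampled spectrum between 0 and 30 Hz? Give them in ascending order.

fs/2 = 30 Hz.
72 Hz mod fs = 12 Hz.
12 Hz ≤ fs/2 = 30 Hz, appears at 12 Hz.
54 Hz > fs/2 = 30 Hz, folds to fs − 54 Hz = 6 Hz.
24 Hz ≤ fs/2 = 30 Hz, passes unchanged.
258 Hz mod fs = 18 Hz.
18 Hz ≤ fs/2 = 30 Hz, appears at 18 Hz.
114 Hz mod fs = 54 Hz.
54 Hz > fs/2 = 30 Hz, folds to fs − 54 Hz = 6 Hz.
Distinct values: {6 Hz, 12 Hz, 18 Hz, 24 Hz}.

6 Hz, 12 Hz, 18 Hz, 24 Hz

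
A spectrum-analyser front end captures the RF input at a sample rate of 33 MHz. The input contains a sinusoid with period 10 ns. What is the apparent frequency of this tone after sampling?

1 MHz

T = 10 ns → f = 1/T = 100 MHz.
100 MHz mod fs = 1 MHz.
1 MHz ≤ fs/2 = 16.5 MHz, appears at 1 MHz.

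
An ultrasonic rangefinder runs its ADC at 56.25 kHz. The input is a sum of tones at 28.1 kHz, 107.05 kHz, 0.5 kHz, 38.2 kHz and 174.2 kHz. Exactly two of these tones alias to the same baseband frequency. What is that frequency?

fs/2 = 28.125 kHz.
28.1 kHz ≤ fs/2 = 28.125 kHz, passes unchanged.
107.05 kHz mod fs = 50.8 kHz.
50.8 kHz > fs/2 = 28.125 kHz, folds to fs − 50.8 kHz = 5.45 kHz.
0.5 kHz ≤ fs/2 = 28.125 kHz, passes unchanged.
38.2 kHz > fs/2 = 28.125 kHz, folds to fs − 38.2 kHz = 18.05 kHz.
174.2 kHz mod fs = 5.45 kHz.
5.45 kHz ≤ fs/2 = 28.125 kHz, appears at 5.45 kHz.
107.05 kHz and 174.2 kHz both map to 5.45 kHz.

5.45 kHz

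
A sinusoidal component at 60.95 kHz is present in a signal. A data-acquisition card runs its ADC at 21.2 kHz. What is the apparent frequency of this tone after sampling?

60.95 kHz mod fs = 18.55 kHz.
18.55 kHz > fs/2 = 10.6 kHz, folds to fs − 18.55 kHz = 2.65 kHz.

2.65 kHz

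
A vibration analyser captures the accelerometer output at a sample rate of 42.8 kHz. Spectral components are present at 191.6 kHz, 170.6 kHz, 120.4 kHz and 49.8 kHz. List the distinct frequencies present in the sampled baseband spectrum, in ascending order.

fs/2 = 21.4 kHz.
191.6 kHz mod fs = 20.4 kHz.
20.4 kHz ≤ fs/2 = 21.4 kHz, appears at 20.4 kHz.
170.6 kHz mod fs = 42.2 kHz.
42.2 kHz > fs/2 = 21.4 kHz, folds to fs − 42.2 kHz = 0.6 kHz.
120.4 kHz mod fs = 34.8 kHz.
34.8 kHz > fs/2 = 21.4 kHz, folds to fs − 34.8 kHz = 8 kHz.
49.8 kHz mod fs = 7 kHz.
7 kHz ≤ fs/2 = 21.4 kHz, appears at 7 kHz.
Distinct values: {0.6 kHz, 7 kHz, 8 kHz, 20.4 kHz}.

0.6 kHz, 7 kHz, 8 kHz, 20.4 kHz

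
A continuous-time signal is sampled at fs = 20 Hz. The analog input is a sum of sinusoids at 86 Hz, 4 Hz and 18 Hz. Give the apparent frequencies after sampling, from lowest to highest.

fs/2 = 10 Hz.
86 Hz mod fs = 6 Hz.
6 Hz ≤ fs/2 = 10 Hz, appears at 6 Hz.
4 Hz ≤ fs/2 = 10 Hz, passes unchanged.
18 Hz > fs/2 = 10 Hz, folds to fs − 18 Hz = 2 Hz.
Distinct values: {2 Hz, 4 Hz, 6 Hz}.

2 Hz, 4 Hz, 6 Hz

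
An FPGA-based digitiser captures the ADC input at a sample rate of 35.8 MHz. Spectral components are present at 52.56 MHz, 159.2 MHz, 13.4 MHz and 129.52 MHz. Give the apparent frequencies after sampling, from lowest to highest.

13.4 MHz, 13.68 MHz, 16 MHz, 16.76 MHz

fs/2 = 17.9 MHz.
52.56 MHz mod fs = 16.76 MHz.
16.76 MHz ≤ fs/2 = 17.9 MHz, appears at 16.76 MHz.
159.2 MHz mod fs = 16 MHz.
16 MHz ≤ fs/2 = 17.9 MHz, appears at 16 MHz.
13.4 MHz ≤ fs/2 = 17.9 MHz, passes unchanged.
129.52 MHz mod fs = 22.12 MHz.
22.12 MHz > fs/2 = 17.9 MHz, folds to fs − 22.12 MHz = 13.68 MHz.
Distinct values: {13.4 MHz, 13.68 MHz, 16 MHz, 16.76 MHz}.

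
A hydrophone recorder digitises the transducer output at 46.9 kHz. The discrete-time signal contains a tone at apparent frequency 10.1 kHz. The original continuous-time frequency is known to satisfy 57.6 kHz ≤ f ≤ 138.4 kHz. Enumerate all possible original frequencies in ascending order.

83.7 kHz, 103.9 kHz, 130.6 kHz

Frequencies that alias to 10.1 kHz are k·fs ± 10.1 kHz for integer k ≥ 0.
k=0: 10.1 kHz.
k=1: 36.8 kHz, 57 kHz.
k=2: 83.7 kHz, 103.9 kHz.
k=3: 130.6 kHz, 150.8 kHz.
k=4: 177.5 kHz, 197.7 kHz.
Within [57.6 kHz, 138.4 kHz]: 83.7 kHz, 103.9 kHz, 130.6 kHz.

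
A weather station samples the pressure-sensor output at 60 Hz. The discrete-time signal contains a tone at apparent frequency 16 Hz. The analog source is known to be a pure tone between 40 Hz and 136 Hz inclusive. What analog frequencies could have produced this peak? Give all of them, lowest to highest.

Frequencies that alias to 16 Hz are k·fs ± 16 Hz for integer k ≥ 0.
k=0: 16 Hz.
k=1: 44 Hz, 76 Hz.
k=2: 104 Hz, 136 Hz.
k=3: 164 Hz, 196 Hz.
Within [40 Hz, 136 Hz]: 44 Hz, 76 Hz, 104 Hz, 136 Hz.

44 Hz, 76 Hz, 104 Hz, 136 Hz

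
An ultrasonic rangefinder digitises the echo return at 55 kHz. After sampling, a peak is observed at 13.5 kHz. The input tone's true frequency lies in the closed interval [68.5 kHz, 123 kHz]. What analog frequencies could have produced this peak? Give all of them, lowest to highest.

68.5 kHz, 96.5 kHz

Frequencies that alias to 13.5 kHz are k·fs ± 13.5 kHz for integer k ≥ 0.
k=0: 13.5 kHz.
k=1: 41.5 kHz, 68.5 kHz.
k=2: 96.5 kHz, 123.5 kHz.
k=3: 151.5 kHz, 178.5 kHz.
Within [68.5 kHz, 123 kHz]: 68.5 kHz, 96.5 kHz.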